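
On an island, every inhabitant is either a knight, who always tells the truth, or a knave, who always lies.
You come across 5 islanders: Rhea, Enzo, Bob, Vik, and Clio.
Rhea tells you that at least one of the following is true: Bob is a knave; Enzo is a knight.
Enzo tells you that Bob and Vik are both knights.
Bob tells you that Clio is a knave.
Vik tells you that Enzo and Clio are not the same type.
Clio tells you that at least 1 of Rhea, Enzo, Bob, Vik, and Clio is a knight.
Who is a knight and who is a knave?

As a knight, Rhea's statement "at least one of the following is true: Bob is a knave; Enzo is a knight" should be true; it is.
Since Enzo is a knave, "Bob and Vik are both knights" needs to be False, which holds.
Bob is a knave, so "Clio is a knave" must be False — and it is.
Since Vik is a knight, "Enzo and Clio are not the same type" needs to be true, which holds.
As a knight, Clio's statement "at least 1 of Rhea, Enzo, Bob, Vik, and Clio is a knight" should be true; it is.

Rhea is a knight, Enzo is a knave, Bob is a knave, Vik is a knight, and Clio is a knight.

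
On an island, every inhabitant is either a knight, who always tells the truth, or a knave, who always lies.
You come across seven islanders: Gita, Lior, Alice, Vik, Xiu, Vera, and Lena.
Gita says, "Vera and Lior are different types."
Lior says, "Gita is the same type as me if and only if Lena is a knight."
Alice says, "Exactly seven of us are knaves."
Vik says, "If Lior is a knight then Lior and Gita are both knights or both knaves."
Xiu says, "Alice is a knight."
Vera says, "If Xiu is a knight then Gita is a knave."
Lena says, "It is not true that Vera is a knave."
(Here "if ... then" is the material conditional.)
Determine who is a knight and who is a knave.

Gita is a knight, and the claim "Vera and Lior are different types" is indeed true.
Lior is a knave, and the claim "Gita is the same type as me if and only if Lena is a knight" is indeed False.
Alice is a knave; "exactly seven of us are knaves" is False, as required.
As a knight, Vik's statement "if Lior is a knight then Lior and Gita are both knights or both knaves" should be true; it is.
Xiu is a knave; "Alice is a knight" is False, as required.
Vera is a knight, and the claim "if Xiu is a knight then Gita is a knave" is indeed true.
Since Lena is a knight, "it is not true that Vera is a knave" needs to be true, which holds.

Gita is a knight, Lior is a knave, Alice is a knave, Vik is a knight, Xiu is a knave, Vera is a knight, and Lena is a knight.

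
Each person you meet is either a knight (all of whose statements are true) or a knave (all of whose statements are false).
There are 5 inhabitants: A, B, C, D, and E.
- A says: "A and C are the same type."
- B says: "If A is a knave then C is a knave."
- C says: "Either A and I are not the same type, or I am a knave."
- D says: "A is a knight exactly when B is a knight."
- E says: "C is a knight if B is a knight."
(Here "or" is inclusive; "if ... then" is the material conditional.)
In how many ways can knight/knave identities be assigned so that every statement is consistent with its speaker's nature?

Consistent assignments:
  A=knave, B=knave, C=knight, D=knight, E=knight

1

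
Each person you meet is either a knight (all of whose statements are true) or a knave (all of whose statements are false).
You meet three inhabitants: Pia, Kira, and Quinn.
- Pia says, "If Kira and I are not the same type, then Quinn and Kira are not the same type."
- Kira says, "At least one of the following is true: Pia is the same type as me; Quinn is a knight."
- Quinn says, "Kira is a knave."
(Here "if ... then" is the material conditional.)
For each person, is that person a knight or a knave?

Pia is a knight, so "if Kira and I are not the same type, then Quinn and Kira are not the same type" must be True — and it is.
Kira is a knight, so "at least one of the following is true: Pia is the same type as me; Quinn is a knight" must be True — and it is.
Quinn is a knave, and the claim "Kira is a knave" is indeed false.

Knights: Pia and Kira. Knaves: Quinn.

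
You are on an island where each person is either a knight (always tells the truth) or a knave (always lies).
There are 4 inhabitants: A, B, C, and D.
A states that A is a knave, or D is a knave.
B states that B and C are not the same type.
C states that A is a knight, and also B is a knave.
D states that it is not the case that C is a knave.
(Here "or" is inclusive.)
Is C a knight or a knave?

C is a knave.

Consistent assignments: {A=knight, B=knight, C=knave, D=knave}
In every consistent assignment, C is a knave.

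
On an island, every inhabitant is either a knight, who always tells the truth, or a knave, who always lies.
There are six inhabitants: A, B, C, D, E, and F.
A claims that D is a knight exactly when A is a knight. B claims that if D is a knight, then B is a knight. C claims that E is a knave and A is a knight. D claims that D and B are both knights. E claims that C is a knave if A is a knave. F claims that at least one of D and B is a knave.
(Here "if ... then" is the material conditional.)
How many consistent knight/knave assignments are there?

Consistent assignments:
  A=knight, B=knight, C=knave, D=knight, E=knight, F=knave
  A=knave, B=knight, C=knave, D=knight, E=knight, F=knave

2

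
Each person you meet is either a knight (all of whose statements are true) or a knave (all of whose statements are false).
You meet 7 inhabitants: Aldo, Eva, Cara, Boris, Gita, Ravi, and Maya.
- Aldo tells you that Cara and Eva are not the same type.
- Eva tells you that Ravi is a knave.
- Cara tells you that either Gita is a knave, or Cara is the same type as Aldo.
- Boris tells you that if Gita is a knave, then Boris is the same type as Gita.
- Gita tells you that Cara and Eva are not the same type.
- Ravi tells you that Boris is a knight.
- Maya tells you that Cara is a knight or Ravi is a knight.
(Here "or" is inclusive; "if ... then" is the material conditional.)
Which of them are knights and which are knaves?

Aldo is a knight, Eva is a knave, Cara is a knight, Boris is a knight, Gita is a knight, Ravi is a knight, and Maya is a knight.

Aldo is a knight, and the claim "Cara and Eva are not the same type" is indeed True.
Eva is a knave; "Ravi is a knave" is false, as required.
Cara is a knight; "either Gita is a knave, or Cara is the same type as Aldo" is True, as required.
As a knight, Boris's statement "if Gita is a knave, then Boris is the same type as Gita" should be True; it is.
Gita is a knight; "Cara and Eva are not the same type" is True, as required.
Ravi is a knight; "Boris is a knight" is True, as required.
Since Maya is a knight, "Cara is a knight or Ravi is a knight" needs to be True, which holds.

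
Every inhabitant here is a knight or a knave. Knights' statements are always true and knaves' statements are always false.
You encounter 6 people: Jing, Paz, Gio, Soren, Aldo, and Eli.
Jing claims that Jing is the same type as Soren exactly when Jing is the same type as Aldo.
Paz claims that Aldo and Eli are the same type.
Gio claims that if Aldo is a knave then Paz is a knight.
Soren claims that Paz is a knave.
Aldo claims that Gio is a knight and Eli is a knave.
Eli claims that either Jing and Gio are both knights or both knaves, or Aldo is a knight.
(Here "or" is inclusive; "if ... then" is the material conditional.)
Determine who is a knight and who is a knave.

Jing is a knave, Paz is a knave, Gio is a knave, Soren is a knight, Aldo is a knave, and Eli is a knight.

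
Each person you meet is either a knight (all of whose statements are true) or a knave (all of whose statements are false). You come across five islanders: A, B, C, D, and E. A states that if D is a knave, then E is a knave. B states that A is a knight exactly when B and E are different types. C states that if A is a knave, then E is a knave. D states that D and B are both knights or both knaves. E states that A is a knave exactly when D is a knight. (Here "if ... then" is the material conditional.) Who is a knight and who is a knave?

A (knight): "if D is a knave, then E is a knave" — True. ✓
As a knight, B's statement "A is a knight exactly when B and E are different types" should be True; it is.
C is a knight, so "if A is a knave, then E is a knave" must be True — and it is.
D is a knight; "D and B are both knights or both knaves" is True, as required.
E (knave): "A is a knave exactly when D is a knight" — False. ✓

A is a knight, B is a knight, C is a knight, D is a knight, and E is a knave.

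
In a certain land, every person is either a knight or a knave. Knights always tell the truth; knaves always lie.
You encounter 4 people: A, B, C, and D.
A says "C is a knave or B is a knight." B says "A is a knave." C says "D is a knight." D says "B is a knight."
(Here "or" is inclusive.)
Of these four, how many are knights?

The unique consistent assignment is A=knight, B=knave, C=knave, D=knave.
That has 1 knight.

1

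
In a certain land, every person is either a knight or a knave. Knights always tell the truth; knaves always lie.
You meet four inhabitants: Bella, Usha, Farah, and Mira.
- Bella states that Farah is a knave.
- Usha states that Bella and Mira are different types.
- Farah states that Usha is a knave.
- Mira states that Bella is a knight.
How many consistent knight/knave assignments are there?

1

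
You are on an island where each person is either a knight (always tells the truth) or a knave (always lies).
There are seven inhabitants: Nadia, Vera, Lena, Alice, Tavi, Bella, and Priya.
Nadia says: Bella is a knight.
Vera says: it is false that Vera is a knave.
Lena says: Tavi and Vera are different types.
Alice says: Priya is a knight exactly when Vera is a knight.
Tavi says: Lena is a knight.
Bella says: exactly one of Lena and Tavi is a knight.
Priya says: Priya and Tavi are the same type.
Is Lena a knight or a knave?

Lena is a knight.

Consistent assignments: {Nadia=knave, Vera=knave, Lena=knight, Alice=knight, Tavi=knight, Bella=knave, Priya=knave}; {Nadia=knave, Vera=knave, Lena=knight, Alice=knave, Tavi=knight, Bella=knave, Priya=knight}
In every consistent assignment, Lena is a knight.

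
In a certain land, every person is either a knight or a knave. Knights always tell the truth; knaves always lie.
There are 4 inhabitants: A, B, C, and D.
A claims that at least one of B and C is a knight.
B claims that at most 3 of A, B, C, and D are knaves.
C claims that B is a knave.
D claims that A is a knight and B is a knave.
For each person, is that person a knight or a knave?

A (knight): "at least one of B and C is a knight" — True. ✓
B (knight): "at most 3 of A, B, C, and D are knaves" — True. ✓
Since C is a knave, "B is a knave" needs to be false, which holds.
D (knave): "A is a knight and B is a knave" — false. ✓

A is a knight, B is a knight, C is a knave, and D is a knave.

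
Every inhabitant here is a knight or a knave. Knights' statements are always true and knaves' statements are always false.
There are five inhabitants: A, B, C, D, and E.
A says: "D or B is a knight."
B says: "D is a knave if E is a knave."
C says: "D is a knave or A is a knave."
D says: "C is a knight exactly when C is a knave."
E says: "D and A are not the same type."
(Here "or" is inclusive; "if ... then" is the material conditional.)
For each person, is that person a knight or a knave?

A is a knight; "D or B is a knight" is true, as required.
B (knight): "D is a knave if E is a knave" — true. ✓
C is a knight, so "D is a knave or A is a knave" must be true — and it is.
As a knave, D's statement "C is a knight exactly when C is a knave" should be false; it is.
E is a knight, so "D and A are not the same type" must be true — and it is.

A is a knight, B is a knight, C is a knight, D is a knave, and E is a knight.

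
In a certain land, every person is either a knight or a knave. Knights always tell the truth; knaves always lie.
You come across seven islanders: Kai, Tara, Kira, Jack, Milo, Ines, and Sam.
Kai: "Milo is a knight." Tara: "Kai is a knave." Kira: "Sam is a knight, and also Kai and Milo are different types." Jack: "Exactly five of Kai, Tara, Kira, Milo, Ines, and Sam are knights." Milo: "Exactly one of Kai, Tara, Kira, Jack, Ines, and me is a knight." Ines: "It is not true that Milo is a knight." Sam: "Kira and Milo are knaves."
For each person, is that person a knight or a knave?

Knights: Tara, Ines, and Sam. Knaves: Kai, Kira, Jack, and Milo.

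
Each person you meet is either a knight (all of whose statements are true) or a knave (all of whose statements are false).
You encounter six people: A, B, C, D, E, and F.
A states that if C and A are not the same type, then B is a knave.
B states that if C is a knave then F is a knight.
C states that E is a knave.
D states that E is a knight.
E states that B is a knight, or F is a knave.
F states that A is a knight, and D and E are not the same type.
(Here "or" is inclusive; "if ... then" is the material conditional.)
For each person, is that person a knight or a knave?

A (knight): "if C and A are not the same type, then B is a knave" — True. ✓
B is a knave, and the claim "if C is a knave then F is a knight" is indeed false.
C is a knave, so "E is a knave" must be false — and it is.
As a knight, D's statement "E is a knight" should be True; it is.
As a knight, E's statement "B is a knight, or F is a knave" should be True; it is.
F (knave): "A is a knight, and D and E are not the same type" — false. ✓

A is a knight, B is a knave, C is a knave, D is a knight, E is a knight, and F is a knave.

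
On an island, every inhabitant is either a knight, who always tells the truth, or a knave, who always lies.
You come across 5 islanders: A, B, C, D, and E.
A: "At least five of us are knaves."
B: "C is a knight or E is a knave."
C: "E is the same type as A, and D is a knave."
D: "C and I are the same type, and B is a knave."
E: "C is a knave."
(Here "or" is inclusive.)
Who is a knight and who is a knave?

As a knave, A's statement "at least five of us are knaves" should be false; it is.
B is a knight, and the claim "C is a knight or E is a knave" is indeed true.
C is a knight, so "E is the same type as A, and D is a knave" must be true — and it is.
D is a knave; "C and I are the same type, and B is a knave" is false, as required.
E is a knave; "C is a knave" is false, as required.

A is a knave, B is a knight, C is a knight, D is a knave, and E is a knave.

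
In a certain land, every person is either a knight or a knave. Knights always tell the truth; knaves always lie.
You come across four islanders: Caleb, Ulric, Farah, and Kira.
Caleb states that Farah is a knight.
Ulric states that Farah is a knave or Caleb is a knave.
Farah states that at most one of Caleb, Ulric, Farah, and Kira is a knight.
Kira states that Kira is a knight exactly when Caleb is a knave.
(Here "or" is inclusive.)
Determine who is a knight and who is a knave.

Caleb is a knave, Ulric is a knight, Farah is a knave, and Kira is a knight.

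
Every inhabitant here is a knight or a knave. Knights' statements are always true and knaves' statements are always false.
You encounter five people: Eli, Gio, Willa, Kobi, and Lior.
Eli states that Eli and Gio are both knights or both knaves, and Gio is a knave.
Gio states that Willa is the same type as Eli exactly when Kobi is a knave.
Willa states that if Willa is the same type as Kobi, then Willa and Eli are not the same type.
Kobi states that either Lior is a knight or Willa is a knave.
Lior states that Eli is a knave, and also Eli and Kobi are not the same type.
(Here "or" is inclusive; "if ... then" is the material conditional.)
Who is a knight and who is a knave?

Knights: Gio, Willa, Kobi, and Lior. Knaves: Eli.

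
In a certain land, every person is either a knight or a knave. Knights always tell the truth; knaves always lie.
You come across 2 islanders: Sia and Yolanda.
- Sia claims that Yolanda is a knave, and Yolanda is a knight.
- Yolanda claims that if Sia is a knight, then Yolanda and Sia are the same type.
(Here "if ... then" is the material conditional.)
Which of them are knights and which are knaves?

Sia (knave): "Yolanda is a knave, and Yolanda is a knight" — false. ✓
Yolanda is a knight, so "if Sia is a knight, then Yolanda and Sia are the same type" must be True — and it is.

Sia is a knave and Yolanda is a knight.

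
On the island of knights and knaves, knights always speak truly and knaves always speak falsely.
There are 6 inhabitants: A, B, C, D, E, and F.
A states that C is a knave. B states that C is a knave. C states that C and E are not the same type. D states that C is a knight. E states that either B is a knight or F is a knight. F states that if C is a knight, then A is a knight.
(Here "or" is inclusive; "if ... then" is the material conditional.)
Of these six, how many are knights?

2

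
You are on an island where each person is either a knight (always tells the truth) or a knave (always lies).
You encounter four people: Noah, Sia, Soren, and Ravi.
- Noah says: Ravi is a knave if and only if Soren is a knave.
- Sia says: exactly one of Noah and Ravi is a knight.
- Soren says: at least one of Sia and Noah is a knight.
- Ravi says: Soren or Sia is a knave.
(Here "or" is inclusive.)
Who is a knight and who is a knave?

Knights: Noah, Soren, and Ravi. Knaves: Sia.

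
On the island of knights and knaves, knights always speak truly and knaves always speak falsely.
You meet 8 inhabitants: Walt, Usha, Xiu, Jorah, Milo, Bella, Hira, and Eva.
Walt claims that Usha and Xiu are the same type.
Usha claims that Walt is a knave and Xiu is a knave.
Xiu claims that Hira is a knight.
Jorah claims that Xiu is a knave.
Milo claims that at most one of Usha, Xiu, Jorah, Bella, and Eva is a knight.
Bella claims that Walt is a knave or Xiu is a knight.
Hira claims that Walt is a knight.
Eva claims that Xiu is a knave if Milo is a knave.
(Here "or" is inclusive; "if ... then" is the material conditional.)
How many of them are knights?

4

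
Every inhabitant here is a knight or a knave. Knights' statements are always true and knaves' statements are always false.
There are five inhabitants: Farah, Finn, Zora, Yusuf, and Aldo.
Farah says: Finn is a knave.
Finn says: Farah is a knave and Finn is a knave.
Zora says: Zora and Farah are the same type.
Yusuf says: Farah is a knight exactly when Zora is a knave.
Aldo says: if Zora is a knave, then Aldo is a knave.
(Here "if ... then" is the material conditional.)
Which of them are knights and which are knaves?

Farah is a knight, Finn is a knave, Zora is a knight, Yusuf is a knave, and Aldo is a knight.

Since Farah is a knight, "Finn is a knave" needs to be true, which holds.
Finn is a knave; "Farah is a knave and Finn is a knave" is False, as required.
Zora is a knight, so "Zora and Farah are the same type" must be true — and it is.
Yusuf is a knave; "Farah is a knight exactly when Zora is a knave" is False, as required.
Aldo is a knight, so "if Zora is a knave, then Aldo is a knave" must be true — and it is.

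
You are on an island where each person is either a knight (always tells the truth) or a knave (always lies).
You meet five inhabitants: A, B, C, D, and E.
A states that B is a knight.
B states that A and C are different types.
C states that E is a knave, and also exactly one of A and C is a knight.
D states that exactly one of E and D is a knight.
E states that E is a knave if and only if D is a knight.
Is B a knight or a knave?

Consistent assignments: {A=knave, B=knave, C=knave, D=knave, E=knave}
In every consistent assignment, B is a knave.

B is a knave.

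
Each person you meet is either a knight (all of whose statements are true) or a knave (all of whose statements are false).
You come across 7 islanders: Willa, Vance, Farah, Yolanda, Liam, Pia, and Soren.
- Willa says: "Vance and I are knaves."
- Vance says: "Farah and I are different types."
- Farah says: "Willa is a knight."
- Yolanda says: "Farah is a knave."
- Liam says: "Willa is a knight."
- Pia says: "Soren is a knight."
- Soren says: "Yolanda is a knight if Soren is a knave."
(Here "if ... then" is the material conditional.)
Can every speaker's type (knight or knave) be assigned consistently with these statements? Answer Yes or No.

Yes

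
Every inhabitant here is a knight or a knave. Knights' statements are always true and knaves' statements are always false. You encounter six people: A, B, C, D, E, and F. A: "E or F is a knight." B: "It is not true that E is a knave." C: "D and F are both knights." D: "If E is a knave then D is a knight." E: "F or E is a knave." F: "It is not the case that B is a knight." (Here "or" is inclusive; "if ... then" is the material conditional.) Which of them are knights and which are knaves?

A is a knight, B is a knight, C is a knave, D is a knight, E is a knight, and F is a knave.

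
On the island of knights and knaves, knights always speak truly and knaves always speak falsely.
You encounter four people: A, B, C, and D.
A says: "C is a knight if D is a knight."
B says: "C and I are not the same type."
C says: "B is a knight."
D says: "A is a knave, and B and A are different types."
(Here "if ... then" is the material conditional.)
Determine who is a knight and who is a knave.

A is a knight; "C is a knight if D is a knight" is true, as required.
B (knave): "C and I are not the same type" — False. ✓
C is a knave, so "B is a knight" must be False — and it is.
Since D is a knave, "A is a knave, and B and A are different types" needs to be False, which holds.

Knights: A. Knaves: B, C, and D.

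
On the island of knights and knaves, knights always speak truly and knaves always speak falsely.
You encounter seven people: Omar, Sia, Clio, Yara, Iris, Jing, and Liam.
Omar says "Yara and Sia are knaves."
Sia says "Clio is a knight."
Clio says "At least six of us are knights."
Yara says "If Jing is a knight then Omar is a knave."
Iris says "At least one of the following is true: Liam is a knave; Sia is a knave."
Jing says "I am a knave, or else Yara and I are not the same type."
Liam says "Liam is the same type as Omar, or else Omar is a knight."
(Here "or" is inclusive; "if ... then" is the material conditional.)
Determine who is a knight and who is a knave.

Omar is a knight, so "Yara and Sia are knaves" must be true — and it is.
Sia (knave): "Clio is a knight" — False. ✓
Since Clio is a knave, "at least six of us are knights" needs to be False, which holds.
Since Yara is a knave, "if Jing is a knight then Omar is a knave" needs to be False, which holds.
Iris is a knight, and the claim "at least one of the following is true: Liam is a knave; Sia is a knave" is indeed true.
Jing is a knight; "I am a knave, or else Yara and I are not the same type" is true, as required.
Liam is a knight, so "Liam is the same type as Omar, or else Omar is a knight" must be true — and it is.

Omar is a knight, Sia is a knave, Clio is a knave, Yara is a knave, Iris is a knight, Jing is a knight, and Liam is a knight.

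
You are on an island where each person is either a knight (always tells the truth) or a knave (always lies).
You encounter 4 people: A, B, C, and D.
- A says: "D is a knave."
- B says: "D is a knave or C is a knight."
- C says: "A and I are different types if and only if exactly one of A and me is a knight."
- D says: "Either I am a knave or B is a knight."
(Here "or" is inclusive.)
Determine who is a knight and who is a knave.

A is a knave, B is a knight, C is a knight, and D is a knight.

Suppose A is a knight. Then A's statement "D is a knave" would have to be true. Checking the 8 ways to assign the others, none is consistent with every speaker.
(For instance, with B=knight, C=knight, D=knight, A's claim "D is a knave" comes out false where it would need to be true.)
So A must be a knave, making "D is a knave" false. Taking A=knave, B=knight, C=knight, D=knight, each remaining statement checks out:
  B (knight): "D is a knave or C is a knight" — true. ✓
  C (knight): "A and I are different types if and only if exactly one of A and me is a knight" — true. ✓
  D (knight): "either I am a knave or B is a knight" — true. ✓
This is the unique consistent assignment.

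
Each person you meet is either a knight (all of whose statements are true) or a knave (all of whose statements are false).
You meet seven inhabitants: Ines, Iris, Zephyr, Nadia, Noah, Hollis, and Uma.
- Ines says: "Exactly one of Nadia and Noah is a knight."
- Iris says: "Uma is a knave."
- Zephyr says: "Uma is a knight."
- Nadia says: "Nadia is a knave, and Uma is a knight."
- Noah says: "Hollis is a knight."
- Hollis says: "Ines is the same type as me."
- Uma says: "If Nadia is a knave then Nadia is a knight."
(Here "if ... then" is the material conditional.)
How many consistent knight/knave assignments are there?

1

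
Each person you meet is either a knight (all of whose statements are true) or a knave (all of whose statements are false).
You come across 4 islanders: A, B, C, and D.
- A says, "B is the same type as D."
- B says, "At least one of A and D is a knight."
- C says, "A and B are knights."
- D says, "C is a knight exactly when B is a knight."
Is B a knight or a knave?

Consistent assignments: {A=knight, B=knight, C=knight, D=knight}
In every consistent assignment, B is a knight.

B is a knight.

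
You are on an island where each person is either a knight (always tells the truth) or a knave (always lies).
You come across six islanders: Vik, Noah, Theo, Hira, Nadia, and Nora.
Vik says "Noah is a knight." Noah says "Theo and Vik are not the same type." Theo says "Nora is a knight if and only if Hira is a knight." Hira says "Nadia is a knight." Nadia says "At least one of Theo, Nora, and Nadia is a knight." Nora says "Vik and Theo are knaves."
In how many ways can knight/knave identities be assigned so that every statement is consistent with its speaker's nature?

1

Consistent assignments:
  Vik=knight, Noah=knight, Theo=knave, Hira=knight, Nadia=knight, Nora=knave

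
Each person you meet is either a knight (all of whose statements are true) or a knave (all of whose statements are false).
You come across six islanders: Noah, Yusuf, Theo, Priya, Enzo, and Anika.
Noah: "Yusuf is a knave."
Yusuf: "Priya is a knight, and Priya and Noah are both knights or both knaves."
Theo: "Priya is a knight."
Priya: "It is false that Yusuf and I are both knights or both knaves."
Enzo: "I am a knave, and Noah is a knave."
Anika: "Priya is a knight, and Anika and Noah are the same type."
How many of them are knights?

1

The unique consistent assignment is Noah=knight, Yusuf=knave, Theo=knave, Priya=knave, Enzo=knave, Anika=knave.
That has 1 knight.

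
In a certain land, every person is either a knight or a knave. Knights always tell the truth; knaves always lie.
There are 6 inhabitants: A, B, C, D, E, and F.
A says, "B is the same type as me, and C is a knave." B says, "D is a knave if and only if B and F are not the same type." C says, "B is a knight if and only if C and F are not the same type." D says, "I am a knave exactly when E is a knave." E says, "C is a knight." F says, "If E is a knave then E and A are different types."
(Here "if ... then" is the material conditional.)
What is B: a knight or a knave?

B is a knave.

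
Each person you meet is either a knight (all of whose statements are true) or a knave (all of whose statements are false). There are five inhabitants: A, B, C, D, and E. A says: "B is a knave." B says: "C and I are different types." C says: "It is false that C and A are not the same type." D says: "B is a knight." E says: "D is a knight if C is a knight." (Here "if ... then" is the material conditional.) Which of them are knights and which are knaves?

Knights: A and E. Knaves: B, C, and D.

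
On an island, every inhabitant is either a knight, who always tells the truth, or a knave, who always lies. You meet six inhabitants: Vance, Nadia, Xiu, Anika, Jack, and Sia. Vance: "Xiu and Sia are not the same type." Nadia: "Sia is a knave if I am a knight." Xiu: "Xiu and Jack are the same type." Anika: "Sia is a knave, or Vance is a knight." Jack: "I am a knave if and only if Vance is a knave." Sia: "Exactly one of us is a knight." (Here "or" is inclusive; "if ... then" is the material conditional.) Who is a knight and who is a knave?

As a knight, Vance's statement "Xiu and Sia are not the same type" should be True; it is.
As a knight, Nadia's statement "Sia is a knave if I am a knight" should be True; it is.
Since Xiu is a knight, "Xiu and Jack are the same type" needs to be True, which holds.
Anika is a knight; "Sia is a knave, or Vance is a knight" is True, as required.
Jack is a knight, so "I am a knave if and only if Vance is a knave" must be True — and it is.
Sia is a knave; "exactly one of us is a knight" is false, as required.

Vance is a knight, Nadia is a knight, Xiu is a knight, Anika is a knight, Jack is a knight, and Sia is a knave.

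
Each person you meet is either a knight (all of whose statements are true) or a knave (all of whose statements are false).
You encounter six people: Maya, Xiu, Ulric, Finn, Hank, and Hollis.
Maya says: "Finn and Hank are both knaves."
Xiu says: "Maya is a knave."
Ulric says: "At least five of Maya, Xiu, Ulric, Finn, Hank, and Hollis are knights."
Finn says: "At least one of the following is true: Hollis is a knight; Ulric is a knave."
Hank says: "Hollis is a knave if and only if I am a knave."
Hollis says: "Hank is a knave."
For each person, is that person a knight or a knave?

Maya is a knave, Xiu is a knight, Ulric is a knave, Finn is a knight, Hank is a knave, and Hollis is a knight.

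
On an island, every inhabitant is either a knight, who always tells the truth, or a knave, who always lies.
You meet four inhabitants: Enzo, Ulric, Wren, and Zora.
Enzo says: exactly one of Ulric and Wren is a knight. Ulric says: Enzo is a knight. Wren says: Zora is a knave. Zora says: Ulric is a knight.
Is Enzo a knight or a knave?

Consistent assignments: {Enzo=knight, Ulric=knight, Wren=knave, Zora=knight}
In every consistent assignment, Enzo is a knight.

Enzo is a knight.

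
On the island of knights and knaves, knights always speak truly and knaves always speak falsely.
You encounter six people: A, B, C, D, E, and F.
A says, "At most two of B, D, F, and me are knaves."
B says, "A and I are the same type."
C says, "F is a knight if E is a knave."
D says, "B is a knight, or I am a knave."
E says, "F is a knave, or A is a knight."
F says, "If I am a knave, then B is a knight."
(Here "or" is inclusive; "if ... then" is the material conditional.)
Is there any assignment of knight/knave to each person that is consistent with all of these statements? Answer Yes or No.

One consistent assignment: A=knight, B=knight, C=knight, D=knight, E=knight, F=knight.

Yes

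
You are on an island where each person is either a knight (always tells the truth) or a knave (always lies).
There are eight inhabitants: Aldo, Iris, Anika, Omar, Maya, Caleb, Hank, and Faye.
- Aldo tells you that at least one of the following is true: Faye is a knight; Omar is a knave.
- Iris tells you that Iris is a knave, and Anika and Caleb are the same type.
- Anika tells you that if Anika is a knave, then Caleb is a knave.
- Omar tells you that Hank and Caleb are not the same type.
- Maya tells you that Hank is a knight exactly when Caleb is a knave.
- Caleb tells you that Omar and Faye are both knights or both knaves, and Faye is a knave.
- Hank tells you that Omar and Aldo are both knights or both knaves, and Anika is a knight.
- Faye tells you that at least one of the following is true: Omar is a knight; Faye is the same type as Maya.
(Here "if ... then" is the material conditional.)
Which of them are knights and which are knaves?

Aldo is a knight, Iris is a knave, Anika is a knight, Omar is a knight, Maya is a knight, Caleb is a knave, Hank is a knight, and Faye is a knight.

As a knight, Aldo's statement "at least one of the following is true: Faye is a knight; Omar is a knave" should be true; it is.
Iris is a knave, and the claim "Iris is a knave, and Anika and Caleb are the same type" is indeed False.
Since Anika is a knight, "if Anika is a knave, then Caleb is a knave" needs to be true, which holds.
Omar (knight): "Hank and Caleb are not the same type" — true. ✓
Maya is a knight; "Hank is a knight exactly when Caleb is a knave" is true, as required.
Caleb (knave): "Omar and Faye are both knights or both knaves, and Faye is a knave" — False. ✓
Hank is a knight, so "Omar and Aldo are both knights or both knaves, and Anika is a knight" must be true — and it is.
Faye is a knight, and the claim "at least one of the following is true: Omar is a knight; Faye is the same type as Maya" is indeed true.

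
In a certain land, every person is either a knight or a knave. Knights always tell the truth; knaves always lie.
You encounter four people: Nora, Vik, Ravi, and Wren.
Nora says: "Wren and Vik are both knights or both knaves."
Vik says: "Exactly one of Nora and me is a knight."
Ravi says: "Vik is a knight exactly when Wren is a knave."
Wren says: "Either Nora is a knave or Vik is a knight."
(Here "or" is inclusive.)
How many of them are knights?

The unique consistent assignment is Nora=knave, Vik=knave, Ravi=knight, Wren=knight.
That has 2 knights.

2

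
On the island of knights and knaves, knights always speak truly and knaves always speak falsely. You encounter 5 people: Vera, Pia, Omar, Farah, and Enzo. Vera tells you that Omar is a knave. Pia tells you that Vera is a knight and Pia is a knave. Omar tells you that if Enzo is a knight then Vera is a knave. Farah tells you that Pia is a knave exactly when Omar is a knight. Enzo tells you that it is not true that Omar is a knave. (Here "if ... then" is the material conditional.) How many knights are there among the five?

The unique consistent assignment is Vera=knave, Pia=knave, Omar=knight, Farah=knight, Enzo=knight.
That has 3 knights.

3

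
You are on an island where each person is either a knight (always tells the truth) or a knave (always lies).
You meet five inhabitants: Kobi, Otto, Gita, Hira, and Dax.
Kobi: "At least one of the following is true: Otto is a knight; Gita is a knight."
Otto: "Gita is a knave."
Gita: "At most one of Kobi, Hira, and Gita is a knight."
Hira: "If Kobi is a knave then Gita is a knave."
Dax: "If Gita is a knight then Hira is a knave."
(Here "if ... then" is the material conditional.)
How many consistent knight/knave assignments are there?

1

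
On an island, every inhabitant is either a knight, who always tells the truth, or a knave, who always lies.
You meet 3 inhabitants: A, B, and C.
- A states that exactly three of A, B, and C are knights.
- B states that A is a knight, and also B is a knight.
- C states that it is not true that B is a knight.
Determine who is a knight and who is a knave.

Suppose A is a knight. Then A's statement "exactly three of A, B, and C are knights" would have to be true. Checking the 4 ways to assign the others, none is consistent with every speaker.
(For instance, with B=knave, C=knight, A's claim "exactly three of A, B, and C are knights" comes out false where it would need to be true.)
So A must be a knave, making "exactly three of A, B, and C are knights" false. Taking A=knave, B=knave, C=knight, each remaining statement checks out:
  B (knave): "A is a knight, and also B is a knight" — false. ✓
  C (knight): "it is not true that B is a knight" — true. ✓
This is the unique consistent assignment.

A is a knave, B is a knave, and C is a knight.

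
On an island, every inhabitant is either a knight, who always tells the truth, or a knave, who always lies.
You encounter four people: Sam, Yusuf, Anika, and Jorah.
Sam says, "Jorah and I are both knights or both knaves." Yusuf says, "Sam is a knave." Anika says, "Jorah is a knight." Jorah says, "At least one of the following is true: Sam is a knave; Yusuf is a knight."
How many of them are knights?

The unique consistent assignment is Sam=knave, Yusuf=knight, Anika=knight, Jorah=knight.
That has 3 knights.

3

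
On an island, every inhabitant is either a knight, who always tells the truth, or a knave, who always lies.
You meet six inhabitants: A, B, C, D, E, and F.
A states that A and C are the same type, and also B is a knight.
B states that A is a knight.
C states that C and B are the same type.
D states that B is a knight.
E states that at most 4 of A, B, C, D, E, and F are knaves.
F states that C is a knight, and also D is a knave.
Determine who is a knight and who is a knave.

A is a knight; "A and C are the same type, and also B is a knight" is True, as required.
B is a knight; "A is a knight" is True, as required.
Since C is a knight, "C and B are the same type" needs to be True, which holds.
Since D is a knight, "B is a knight" needs to be True, which holds.
Since E is a knight, "at most 4 of A, B, C, D, E, and F are knaves" needs to be True, which holds.
As a knave, F's statement "C is a knight, and also D is a knave" should be False; it is.

A is a knight, B is a knight, C is a knight, D is a knight, E is a knight, and F is a knave.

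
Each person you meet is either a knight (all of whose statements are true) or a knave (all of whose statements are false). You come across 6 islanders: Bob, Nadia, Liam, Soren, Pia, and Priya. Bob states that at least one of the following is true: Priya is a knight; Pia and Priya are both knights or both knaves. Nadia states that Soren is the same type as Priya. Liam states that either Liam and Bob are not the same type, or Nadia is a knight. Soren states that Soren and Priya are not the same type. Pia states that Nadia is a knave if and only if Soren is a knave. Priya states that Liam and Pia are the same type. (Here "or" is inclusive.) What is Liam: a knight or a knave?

Liam is a knight.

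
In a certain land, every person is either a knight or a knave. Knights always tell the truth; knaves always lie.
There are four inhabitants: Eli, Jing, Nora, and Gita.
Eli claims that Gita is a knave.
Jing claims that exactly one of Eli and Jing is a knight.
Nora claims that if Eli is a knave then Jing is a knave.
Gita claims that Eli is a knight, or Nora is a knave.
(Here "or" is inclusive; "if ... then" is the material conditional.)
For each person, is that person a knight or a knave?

Eli is a knave, Jing is a knight, Nora is a knave, and Gita is a knight.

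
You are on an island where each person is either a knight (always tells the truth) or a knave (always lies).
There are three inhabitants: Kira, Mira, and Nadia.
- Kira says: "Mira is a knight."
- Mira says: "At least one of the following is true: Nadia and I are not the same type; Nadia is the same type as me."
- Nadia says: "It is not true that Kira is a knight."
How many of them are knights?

2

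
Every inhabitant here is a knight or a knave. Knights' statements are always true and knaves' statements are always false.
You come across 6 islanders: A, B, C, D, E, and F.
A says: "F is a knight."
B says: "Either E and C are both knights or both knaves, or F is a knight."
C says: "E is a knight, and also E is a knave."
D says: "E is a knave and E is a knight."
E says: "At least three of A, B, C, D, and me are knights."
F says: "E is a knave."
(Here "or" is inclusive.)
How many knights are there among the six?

3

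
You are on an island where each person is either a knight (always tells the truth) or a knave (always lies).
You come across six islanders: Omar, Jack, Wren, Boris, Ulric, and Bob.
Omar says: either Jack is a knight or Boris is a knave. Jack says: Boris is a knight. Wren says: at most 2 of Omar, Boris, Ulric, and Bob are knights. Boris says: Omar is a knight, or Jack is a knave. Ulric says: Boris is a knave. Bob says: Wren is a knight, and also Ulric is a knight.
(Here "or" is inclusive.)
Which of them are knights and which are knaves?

Knights: Omar, Jack, Wren, and Boris. Knaves: Ulric and Bob.

Omar is a knight, so "either Jack is a knight or Boris is a knave" must be True — and it is.
Jack is a knight, so "Boris is a knight" must be True — and it is.
Wren is a knight, so "at most 2 of Omar, Boris, Ulric, and Bob are knights" must be True — and it is.
Boris is a knight, so "Omar is a knight, or Jack is a knave" must be True — and it is.
Ulric (knave): "Boris is a knave" — False. ✓
Bob (knave): "Wren is a knight, and also Ulric is a knight" — False. ✓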